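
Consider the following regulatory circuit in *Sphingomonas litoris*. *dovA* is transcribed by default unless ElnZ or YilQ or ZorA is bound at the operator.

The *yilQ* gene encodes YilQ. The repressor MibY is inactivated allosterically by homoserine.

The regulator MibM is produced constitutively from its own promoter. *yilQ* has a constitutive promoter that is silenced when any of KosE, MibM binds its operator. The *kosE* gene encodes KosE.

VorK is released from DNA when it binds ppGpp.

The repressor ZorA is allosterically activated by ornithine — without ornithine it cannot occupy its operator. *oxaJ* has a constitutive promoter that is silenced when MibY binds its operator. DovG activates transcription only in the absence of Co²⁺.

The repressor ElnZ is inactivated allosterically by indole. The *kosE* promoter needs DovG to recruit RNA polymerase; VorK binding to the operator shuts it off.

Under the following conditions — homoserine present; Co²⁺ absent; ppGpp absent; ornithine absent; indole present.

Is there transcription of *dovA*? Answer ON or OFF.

Indole is present, so ElnZ is inactive.
Co²⁺ is absent, so DovG is active.
ppGpp is absent, so VorK is active.
With repressor VorK bound, *kosE* is not transcribed.
So KosE is not produced.
MibM is produced constitutively and is active.
With repressor MibM bound, *yilQ* is not transcribed.
So YilQ is not produced.
Ornithine is absent, so ZorA is inactive.
With no repressor bound, *dovA* is transcribed.

ON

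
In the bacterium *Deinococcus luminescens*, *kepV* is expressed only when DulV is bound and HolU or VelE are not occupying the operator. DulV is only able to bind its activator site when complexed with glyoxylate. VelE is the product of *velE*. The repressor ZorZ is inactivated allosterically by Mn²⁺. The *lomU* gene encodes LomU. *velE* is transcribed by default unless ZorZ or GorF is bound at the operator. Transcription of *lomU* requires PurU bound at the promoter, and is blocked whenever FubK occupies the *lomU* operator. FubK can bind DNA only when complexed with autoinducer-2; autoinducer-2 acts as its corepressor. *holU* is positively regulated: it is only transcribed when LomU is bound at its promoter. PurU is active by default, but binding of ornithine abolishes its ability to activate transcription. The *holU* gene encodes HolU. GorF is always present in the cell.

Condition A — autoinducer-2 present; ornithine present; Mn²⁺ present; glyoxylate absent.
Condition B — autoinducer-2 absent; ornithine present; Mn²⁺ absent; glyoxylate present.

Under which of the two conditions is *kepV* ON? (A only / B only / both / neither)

Condition A:
Autoinducer-2 is present, so FubK is active.
Ornithine is present, so PurU is inactive.
With repressor FubK bound, *lomU* is not transcribed.
So LomU is not produced.
Required activator LomU is absent, so *holU* is not transcribed.
So HolU is not produced.
Mn²⁺ is present, so ZorZ is inactive.
GorF is produced constitutively and is active.
With repressor GorF bound, *velE* is not transcribed.
So VelE is not produced.
Glyoxylate is absent, so DulV is inactive.
Required activator DulV is absent, so *kepV* is not transcribed.
→ *kepV* is OFF in A.
Condition B:
Autoinducer-2 is absent, so FubK is inactive.
Ornithine is present, so PurU is inactive.
Required activator PurU is absent, so *lomU* is not transcribed.
So LomU is not produced.
Required activator LomU is absent, so *holU* is not transcribed.
So HolU is not produced.
Mn²⁺ is absent, so ZorZ is active.
GorF is produced constitutively and is active.
With repressor ZorZ bound, *velE* is not transcribed.
So VelE is not produced.
Glyoxylate is present, so DulV is active.
No repressor is bound and DulV is active, so *kepV* is transcribed.
→ *kepV* is ON in B.

B only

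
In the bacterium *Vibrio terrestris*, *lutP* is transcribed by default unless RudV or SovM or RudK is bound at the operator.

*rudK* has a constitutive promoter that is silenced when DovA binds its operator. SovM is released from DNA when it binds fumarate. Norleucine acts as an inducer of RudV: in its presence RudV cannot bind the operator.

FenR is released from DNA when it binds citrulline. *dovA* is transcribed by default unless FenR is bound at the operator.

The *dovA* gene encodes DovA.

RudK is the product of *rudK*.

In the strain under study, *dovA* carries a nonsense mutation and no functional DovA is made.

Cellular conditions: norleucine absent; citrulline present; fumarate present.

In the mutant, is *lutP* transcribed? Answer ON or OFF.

OFF

Norleucine is absent, so RudV is active.
Fumarate is present, so SovM is inactive.
DovA is non-functional in this strain, so it has no effect.
With no repressor bound, *rudK* is transcribed.
So RudK is produced and active.
With repressor RudV bound, *lutP* is not transcribed.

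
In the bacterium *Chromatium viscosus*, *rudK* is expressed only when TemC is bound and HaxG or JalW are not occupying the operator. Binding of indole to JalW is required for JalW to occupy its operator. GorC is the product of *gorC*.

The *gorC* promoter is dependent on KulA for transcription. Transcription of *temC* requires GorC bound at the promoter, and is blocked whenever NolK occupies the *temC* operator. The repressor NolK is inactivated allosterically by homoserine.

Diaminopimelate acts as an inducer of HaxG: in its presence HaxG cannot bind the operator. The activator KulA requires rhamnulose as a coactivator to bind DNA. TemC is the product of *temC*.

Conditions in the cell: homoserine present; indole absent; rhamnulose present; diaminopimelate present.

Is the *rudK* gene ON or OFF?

ON

Rhamnulose is present, so KulA is active.
No repressor is bound and KulA is active, so *gorC* is transcribed.
So GorC is produced and active.
Homoserine is present, so NolK is inactive.
No repressor is bound and GorC is active, so *temC* is transcribed.
So TemC is produced and active.
Diaminopimelate is present, so HaxG is inactive.
Indole is absent, so JalW is inactive.
No repressor is bound and TemC is active, so *rudK* is transcribed.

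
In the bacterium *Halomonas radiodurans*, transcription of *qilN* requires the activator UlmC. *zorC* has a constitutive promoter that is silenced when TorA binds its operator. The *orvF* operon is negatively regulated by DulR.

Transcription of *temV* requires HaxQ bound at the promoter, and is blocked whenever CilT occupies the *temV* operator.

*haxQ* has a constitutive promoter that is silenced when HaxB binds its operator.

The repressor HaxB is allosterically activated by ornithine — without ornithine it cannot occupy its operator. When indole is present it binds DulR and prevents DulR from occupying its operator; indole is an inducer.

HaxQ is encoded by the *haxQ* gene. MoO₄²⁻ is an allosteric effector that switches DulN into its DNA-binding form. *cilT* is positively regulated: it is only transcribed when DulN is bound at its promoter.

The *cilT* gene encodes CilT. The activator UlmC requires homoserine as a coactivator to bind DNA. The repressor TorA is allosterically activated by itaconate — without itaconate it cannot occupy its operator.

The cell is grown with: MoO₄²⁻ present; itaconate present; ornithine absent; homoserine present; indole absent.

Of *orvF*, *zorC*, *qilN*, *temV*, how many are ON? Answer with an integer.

1

Indole is absent, so DulR is active.
With repressor DulR bound, *orvF* is not transcribed.
→ *orvF* is OFF.
Itaconate is present, so TorA is active.
With repressor TorA bound, *zorC* is not transcribed.
→ *zorC* is OFF.
Homoserine is present, so UlmC is active.
No repressor is bound and UlmC is active, so *qilN* is transcribed.
→ *qilN* is ON.
MoO₄²⁻ is present, so DulN is active.
No repressor is bound and DulN is active, so *cilT* is transcribed.
So CilT is produced and active.
Ornithine is absent, so HaxB is inactive.
With no repressor bound, *haxQ* is transcribed.
So HaxQ is produced and active.
With repressor CilT bound, *temV* is not transcribed.
→ *temV* is OFF.
1 of the 4 genes is transcribed.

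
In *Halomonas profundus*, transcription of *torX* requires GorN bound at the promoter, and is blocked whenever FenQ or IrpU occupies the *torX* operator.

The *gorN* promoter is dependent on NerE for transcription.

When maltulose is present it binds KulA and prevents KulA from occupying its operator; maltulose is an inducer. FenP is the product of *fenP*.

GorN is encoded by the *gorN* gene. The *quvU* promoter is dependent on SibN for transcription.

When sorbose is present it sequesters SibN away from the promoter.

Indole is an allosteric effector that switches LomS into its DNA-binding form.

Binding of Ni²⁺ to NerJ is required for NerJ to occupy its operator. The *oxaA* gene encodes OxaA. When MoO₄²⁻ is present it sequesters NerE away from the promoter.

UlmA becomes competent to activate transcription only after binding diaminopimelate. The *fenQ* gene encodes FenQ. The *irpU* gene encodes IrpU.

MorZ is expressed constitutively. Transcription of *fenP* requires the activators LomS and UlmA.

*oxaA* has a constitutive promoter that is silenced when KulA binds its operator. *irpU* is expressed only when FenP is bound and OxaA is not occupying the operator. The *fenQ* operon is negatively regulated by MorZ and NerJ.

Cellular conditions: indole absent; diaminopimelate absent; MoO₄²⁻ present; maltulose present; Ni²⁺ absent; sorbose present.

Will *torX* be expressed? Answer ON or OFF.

OFF

MorZ is produced constitutively and is active.
Ni²⁺ is absent, so NerJ is inactive.
With repressor MorZ bound, *fenQ* is not transcribed.
So FenQ is not produced.
MoO₄²⁻ is present, so NerE is inactive.
Required activator NerE is absent, so *gorN* is not transcribed.
So GorN is not produced.
Indole is absent, so LomS is inactive.
Diaminopimelate is absent, so UlmA is inactive.
Required activator LomS is absent, so *fenP* is not transcribed.
So FenP is not produced.
Maltulose is present, so KulA is inactive.
With no repressor bound, *oxaA* is transcribed.
So OxaA is produced and active.
With repressor OxaA bound, *irpU* is not transcribed.
So IrpU is not produced.
Required activator GorN is absent, so *torX* is not transcribed.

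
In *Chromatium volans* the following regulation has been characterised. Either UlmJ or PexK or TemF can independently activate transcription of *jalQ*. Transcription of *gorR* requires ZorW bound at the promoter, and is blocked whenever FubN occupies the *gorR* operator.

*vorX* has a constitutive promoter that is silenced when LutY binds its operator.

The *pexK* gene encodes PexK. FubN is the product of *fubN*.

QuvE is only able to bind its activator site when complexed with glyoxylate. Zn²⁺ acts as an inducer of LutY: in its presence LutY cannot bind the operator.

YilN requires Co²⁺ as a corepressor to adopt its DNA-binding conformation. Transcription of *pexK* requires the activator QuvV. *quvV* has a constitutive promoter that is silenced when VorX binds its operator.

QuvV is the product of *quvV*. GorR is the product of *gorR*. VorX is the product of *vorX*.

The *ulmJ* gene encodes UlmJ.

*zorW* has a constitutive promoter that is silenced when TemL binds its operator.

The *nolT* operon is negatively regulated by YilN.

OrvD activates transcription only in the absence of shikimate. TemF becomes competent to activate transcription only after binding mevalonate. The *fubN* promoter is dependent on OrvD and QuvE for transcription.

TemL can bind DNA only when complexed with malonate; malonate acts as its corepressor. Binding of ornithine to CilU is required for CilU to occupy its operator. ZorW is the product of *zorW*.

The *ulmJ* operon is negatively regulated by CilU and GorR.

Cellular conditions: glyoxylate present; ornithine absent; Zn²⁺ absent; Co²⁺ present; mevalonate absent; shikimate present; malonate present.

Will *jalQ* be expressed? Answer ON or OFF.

ON

Ornithine is absent, so CilU is inactive.
Shikimate is present, so OrvD is inactive.
Glyoxylate is present, so QuvE is active.
Required activator OrvD is absent, so *fubN* is not transcribed.
So FubN is not produced.
Malonate is present, so TemL is active.
With repressor TemL bound, *zorW* is not transcribed.
So ZorW is not produced.
Required activator ZorW is absent, so *gorR* is not transcribed.
So GorR is not produced.
With no repressor bound, *ulmJ* is transcribed.
So UlmJ is produced and active.
Zn²⁺ is absent, so LutY is active.
With repressor LutY bound, *vorX* is not transcribed.
So VorX is not produced.
With no repressor bound, *quvV* is transcribed.
So QuvV is produced and active.
No repressor is bound and QuvV is active, so *pexK* is transcribed.
So PexK is produced and active.
Mevalonate is absent, so TemF is inactive.
Activator UlmJ is present, so *jalQ* is transcribed.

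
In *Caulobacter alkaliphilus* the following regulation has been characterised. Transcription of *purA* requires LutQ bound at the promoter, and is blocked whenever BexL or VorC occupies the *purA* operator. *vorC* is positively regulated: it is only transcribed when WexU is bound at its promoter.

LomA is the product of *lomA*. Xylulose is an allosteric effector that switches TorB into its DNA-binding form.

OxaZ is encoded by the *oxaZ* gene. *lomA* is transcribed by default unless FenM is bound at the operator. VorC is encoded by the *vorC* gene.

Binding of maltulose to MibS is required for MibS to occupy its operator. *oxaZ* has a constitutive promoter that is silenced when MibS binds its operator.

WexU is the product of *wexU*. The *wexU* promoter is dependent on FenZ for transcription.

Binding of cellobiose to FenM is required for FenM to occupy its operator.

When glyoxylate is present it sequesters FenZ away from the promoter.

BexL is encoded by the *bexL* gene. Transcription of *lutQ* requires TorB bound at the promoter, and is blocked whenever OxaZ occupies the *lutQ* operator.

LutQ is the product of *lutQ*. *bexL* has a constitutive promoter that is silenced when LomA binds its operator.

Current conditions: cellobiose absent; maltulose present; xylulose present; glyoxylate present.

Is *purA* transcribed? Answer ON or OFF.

ON

Cellobiose is absent, so FenM is inactive.
With no repressor bound, *lomA* is transcribed.
So LomA is produced and active.
With repressor LomA bound, *bexL* is not transcribed.
So BexL is not produced.
Xylulose is present, so TorB is active.
Maltulose is present, so MibS is active.
With repressor MibS bound, *oxaZ* is not transcribed.
So OxaZ is not produced.
No repressor is bound and TorB is active, so *lutQ* is transcribed.
So LutQ is produced and active.
Glyoxylate is present, so FenZ is inactive.
Required activator FenZ is absent, so *wexU* is not transcribed.
So WexU is not produced.
Required activator WexU is absent, so *vorC* is not transcribed.
So VorC is not produced.
No repressor is bound and LutQ is active, so *purA* is transcribed.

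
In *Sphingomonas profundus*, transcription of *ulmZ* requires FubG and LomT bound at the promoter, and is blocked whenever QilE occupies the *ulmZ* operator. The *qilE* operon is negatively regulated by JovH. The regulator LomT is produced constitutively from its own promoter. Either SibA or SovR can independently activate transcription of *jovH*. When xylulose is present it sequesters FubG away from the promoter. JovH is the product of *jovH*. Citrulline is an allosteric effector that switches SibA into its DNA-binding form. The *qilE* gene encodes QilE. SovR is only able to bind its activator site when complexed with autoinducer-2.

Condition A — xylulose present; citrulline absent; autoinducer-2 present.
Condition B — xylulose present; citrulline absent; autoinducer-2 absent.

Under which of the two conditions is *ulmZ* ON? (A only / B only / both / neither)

neither

Condition A:
Xylulose is present, so FubG is inactive.
Citrulline is absent, so SibA is inactive.
Autoinducer-2 is present, so SovR is active.
Activator SovR is present, so *jovH* is transcribed.
So JovH is produced and active.
With repressor JovH bound, *qilE* is not transcribed.
So QilE is not produced.
LomT is produced constitutively and is active.
Required activator FubG is absent, so *ulmZ* is not transcribed.
→ *ulmZ* is OFF in A.
Condition B:
Xylulose is present, so FubG is inactive.
Citrulline is absent, so SibA is inactive.
Autoinducer-2 is absent, so SovR is inactive.
No activator is available at the *jovH* promoter, so *jovH* is not transcribed.
So JovH is not produced.
With no repressor bound, *qilE* is transcribed.
So QilE is produced and active.
LomT is produced constitutively and is active.
With repressor QilE bound, *ulmZ* is not transcribed.
→ *ulmZ* is OFF in B.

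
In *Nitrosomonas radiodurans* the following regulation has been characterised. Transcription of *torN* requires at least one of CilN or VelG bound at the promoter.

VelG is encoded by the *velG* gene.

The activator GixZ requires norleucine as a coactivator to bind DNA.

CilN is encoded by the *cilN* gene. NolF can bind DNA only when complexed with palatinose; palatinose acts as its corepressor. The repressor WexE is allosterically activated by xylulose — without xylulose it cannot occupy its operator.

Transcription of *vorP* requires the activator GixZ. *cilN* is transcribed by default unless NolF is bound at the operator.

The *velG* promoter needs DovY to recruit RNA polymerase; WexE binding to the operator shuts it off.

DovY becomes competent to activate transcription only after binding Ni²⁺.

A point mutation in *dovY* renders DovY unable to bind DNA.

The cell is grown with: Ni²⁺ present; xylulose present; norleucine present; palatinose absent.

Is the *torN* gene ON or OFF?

Palatinose is absent, so NolF is inactive.
With no repressor bound, *cilN* is transcribed.
So CilN is produced and active.
Xylulose is present, so WexE is active.
DovY is non-functional in this strain, so it has no effect.
With repressor WexE bound, *velG* is not transcribed.
So VelG is not produced.
Activator CilN is present, so *torN* is transcribed.

ON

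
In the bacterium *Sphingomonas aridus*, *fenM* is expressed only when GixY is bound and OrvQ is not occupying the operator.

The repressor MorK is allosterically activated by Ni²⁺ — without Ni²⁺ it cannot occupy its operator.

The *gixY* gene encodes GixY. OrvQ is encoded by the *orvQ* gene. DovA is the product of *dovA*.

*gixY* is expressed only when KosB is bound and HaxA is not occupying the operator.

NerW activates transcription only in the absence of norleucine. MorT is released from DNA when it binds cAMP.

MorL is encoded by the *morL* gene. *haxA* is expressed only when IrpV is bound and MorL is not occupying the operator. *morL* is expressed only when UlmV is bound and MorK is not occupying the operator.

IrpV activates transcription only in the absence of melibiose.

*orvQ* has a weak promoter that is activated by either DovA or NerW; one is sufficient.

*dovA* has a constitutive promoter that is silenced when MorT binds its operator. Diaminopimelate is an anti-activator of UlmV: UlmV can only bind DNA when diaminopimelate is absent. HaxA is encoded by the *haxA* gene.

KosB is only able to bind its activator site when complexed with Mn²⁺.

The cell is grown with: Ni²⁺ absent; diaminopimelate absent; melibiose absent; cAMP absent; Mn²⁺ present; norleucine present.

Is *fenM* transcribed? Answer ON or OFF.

ON

cAMP is absent, so MorT is active.
With repressor MorT bound, *dovA* is not transcribed.
So DovA is not produced.
Norleucine is present, so NerW is inactive.
No activator is available at the *orvQ* promoter, so *orvQ* is not transcribed.
So OrvQ is not produced.
Mn²⁺ is present, so KosB is active.
Melibiose is absent, so IrpV is active.
Diaminopimelate is absent, so UlmV is active.
Ni²⁺ is absent, so MorK is inactive.
No repressor is bound and UlmV is active, so *morL* is transcribed.
So MorL is produced and active.
With repressor MorL bound, *haxA* is not transcribed.
So HaxA is not produced.
No repressor is bound and KosB is active, so *gixY* is transcribed.
So GixY is produced and active.
No repressor is bound and GixY is active, so *fenM* is transcribed.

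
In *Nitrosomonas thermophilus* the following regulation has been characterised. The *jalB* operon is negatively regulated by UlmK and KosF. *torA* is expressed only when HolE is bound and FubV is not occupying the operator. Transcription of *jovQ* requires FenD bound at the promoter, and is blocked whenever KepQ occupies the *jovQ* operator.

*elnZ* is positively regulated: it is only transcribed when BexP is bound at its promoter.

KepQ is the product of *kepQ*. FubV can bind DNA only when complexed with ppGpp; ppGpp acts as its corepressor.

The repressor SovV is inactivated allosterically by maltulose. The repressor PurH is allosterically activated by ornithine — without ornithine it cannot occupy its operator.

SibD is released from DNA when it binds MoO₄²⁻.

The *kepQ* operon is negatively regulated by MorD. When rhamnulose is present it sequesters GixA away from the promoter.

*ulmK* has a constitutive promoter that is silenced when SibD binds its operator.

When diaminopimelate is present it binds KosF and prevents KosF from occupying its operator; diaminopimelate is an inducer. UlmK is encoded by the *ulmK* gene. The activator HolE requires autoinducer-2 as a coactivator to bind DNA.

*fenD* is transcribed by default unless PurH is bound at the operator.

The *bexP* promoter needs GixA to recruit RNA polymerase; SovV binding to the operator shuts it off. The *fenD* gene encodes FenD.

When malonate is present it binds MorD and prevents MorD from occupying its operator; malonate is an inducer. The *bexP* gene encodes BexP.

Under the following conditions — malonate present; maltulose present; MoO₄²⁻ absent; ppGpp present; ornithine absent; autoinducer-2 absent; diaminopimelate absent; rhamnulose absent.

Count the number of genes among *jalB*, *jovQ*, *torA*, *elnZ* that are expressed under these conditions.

MoO₄²⁻ is absent, so SibD is active.
With repressor SibD bound, *ulmK* is not transcribed.
So UlmK is not produced.
Diaminopimelate is absent, so KosF is active.
With repressor KosF bound, *jalB* is not transcribed.
→ *jalB* is OFF.
Ornithine is absent, so PurH is inactive.
With no repressor bound, *fenD* is transcribed.
So FenD is produced and active.
Malonate is present, so MorD is inactive.
With no repressor bound, *kepQ* is transcribed.
So KepQ is produced and active.
With repressor KepQ bound, *jovQ* is not transcribed.
→ *jovQ* is OFF.
Autoinducer-2 is absent, so HolE is inactive.
ppGpp is present, so FubV is active.
With repressor FubV bound, *torA* is not transcribed.
→ *torA* is OFF.
Maltulose is present, so SovV is inactive.
Rhamnulose is absent, so GixA is active.
No repressor is bound and GixA is active, so *bexP* is transcribed.
So BexP is produced and active.
No repressor is bound and BexP is active, so *elnZ* is transcribed.
→ *elnZ* is ON.
1 of the 4 genes is transcribed.

1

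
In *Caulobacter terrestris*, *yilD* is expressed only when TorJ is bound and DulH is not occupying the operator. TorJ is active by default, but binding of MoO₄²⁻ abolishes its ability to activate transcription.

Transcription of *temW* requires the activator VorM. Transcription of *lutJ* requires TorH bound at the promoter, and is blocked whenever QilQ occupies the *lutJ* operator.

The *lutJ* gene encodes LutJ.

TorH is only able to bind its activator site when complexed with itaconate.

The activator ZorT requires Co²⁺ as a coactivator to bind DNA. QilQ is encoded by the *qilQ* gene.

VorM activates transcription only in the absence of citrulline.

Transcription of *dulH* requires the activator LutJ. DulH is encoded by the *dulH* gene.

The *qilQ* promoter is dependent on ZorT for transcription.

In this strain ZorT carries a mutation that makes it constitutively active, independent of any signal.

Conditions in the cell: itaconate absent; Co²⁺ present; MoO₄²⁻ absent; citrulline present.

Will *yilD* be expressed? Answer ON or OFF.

ZorT is constitutively active in this strain.
No repressor is bound and ZorT is active, so *qilQ* is transcribed.
So QilQ is produced and active.
Itaconate is absent, so TorH is inactive.
With repressor QilQ bound, *lutJ* is not transcribed.
So LutJ is not produced.
Required activator LutJ is absent, so *dulH* is not transcribed.
So DulH is not produced.
MoO₄²⁻ is absent, so TorJ is active.
No repressor is bound and TorJ is active, so *yilD* is transcribed.

ON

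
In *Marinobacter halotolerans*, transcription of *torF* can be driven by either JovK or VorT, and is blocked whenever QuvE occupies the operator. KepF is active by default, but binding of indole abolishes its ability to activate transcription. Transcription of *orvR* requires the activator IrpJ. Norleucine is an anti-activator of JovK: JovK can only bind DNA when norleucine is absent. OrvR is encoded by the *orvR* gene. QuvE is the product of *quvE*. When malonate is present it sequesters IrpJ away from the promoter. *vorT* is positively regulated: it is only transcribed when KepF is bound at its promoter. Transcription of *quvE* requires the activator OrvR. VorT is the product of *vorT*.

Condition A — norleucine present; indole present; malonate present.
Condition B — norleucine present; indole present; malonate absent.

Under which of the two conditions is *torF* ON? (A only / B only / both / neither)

Condition A:
Norleucine is present, so JovK is inactive.
Indole is present, so KepF is inactive.
Required activator KepF is absent, so *vorT* is not transcribed.
So VorT is not produced.
Malonate is present, so IrpJ is inactive.
Required activator IrpJ is absent, so *orvR* is not transcribed.
So OrvR is not produced.
Required activator OrvR is absent, so *quvE* is not transcribed.
So QuvE is not produced.
No activator is available at the *torF* promoter, so *torF* is not transcribed.
→ *torF* is OFF in A.
Condition B:
Norleucine is present, so JovK is inactive.
Indole is present, so KepF is inactive.
Required activator KepF is absent, so *vorT* is not transcribed.
So VorT is not produced.
Malonate is absent, so IrpJ is active.
No repressor is bound and IrpJ is active, so *orvR* is transcribed.
So OrvR is produced and active.
No repressor is bound and OrvR is active, so *quvE* is transcribed.
So QuvE is produced and active.
With repressor QuvE bound, *torF* is not transcribed.
→ *torF* is OFF in B.

neither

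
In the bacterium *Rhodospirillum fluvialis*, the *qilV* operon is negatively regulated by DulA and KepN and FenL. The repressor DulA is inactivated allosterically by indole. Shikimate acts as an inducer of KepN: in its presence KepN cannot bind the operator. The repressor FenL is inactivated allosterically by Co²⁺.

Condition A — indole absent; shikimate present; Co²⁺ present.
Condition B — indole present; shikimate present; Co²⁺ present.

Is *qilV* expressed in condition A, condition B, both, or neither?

B only

Condition A:
Indole is absent, so DulA is active.
Shikimate is present, so KepN is inactive.
Co²⁺ is present, so FenL is inactive.
With repressor DulA bound, *qilV* is not transcribed.
→ *qilV* is OFF in A.
Condition B:
Indole is present, so DulA is inactive.
Shikimate is present, so KepN is inactive.
Co²⁺ is present, so FenL is inactive.
With no repressor bound, *qilV* is transcribed.
→ *qilV* is ON in B.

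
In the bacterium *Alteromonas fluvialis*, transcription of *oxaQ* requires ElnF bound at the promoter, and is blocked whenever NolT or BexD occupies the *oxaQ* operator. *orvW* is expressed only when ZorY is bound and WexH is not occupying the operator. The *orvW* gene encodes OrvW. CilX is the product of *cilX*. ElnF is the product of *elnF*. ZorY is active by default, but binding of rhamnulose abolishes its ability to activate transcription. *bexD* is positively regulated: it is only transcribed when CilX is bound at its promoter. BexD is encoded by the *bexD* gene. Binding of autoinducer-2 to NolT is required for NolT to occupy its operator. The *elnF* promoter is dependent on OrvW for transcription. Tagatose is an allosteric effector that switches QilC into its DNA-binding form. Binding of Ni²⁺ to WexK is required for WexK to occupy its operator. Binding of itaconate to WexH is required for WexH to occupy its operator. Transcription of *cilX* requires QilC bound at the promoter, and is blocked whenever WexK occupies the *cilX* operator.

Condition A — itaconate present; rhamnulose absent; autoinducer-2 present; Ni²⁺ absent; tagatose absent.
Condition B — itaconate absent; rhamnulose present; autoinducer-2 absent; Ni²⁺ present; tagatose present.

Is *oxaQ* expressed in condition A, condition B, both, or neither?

neither

Condition A:
Itaconate is present, so WexH is active.
Rhamnulose is absent, so ZorY is active.
With repressor WexH bound, *orvW* is not transcribed.
So OrvW is not produced.
Required activator OrvW is absent, so *elnF* is not transcribed.
So ElnF is not produced.
Autoinducer-2 is present, so NolT is active.
Ni²⁺ is absent, so WexK is inactive.
Tagatose is absent, so QilC is inactive.
Required activator QilC is absent, so *cilX* is not transcribed.
So CilX is not produced.
Required activator CilX is absent, so *bexD* is not transcribed.
So BexD is not produced.
With repressor NolT bound, *oxaQ* is not transcribed.
→ *oxaQ* is OFF in A.
Condition B:
Itaconate is absent, so WexH is inactive.
Rhamnulose is present, so ZorY is inactive.
Required activator ZorY is absent, so *orvW* is not transcribed.
So OrvW is not produced.
Required activator OrvW is absent, so *elnF* is not transcribed.
So ElnF is not produced.
Autoinducer-2 is absent, so NolT is inactive.
Ni²⁺ is present, so WexK is active.
Tagatose is present, so QilC is active.
With repressor WexK bound, *cilX* is not transcribed.
So CilX is not produced.
Required activator CilX is absent, so *bexD* is not transcribed.
So BexD is not produced.
Required activator ElnF is absent, so *oxaQ* is not transcribed.
→ *oxaQ* is OFF in B.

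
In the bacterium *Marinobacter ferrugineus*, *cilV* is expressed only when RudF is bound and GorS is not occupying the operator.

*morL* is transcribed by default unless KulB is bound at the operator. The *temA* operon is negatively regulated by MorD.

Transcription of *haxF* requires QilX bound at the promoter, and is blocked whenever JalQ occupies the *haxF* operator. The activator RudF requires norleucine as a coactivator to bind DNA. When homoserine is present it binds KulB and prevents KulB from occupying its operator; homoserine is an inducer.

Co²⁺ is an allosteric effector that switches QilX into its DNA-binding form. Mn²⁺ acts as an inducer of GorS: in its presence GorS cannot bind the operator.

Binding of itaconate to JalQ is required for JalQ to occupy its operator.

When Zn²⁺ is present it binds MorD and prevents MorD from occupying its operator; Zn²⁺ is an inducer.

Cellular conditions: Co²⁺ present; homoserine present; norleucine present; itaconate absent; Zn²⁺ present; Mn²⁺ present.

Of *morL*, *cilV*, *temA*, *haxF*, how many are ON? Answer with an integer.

Homoserine is present, so KulB is inactive.
With no repressor bound, *morL* is transcribed.
→ *morL* is ON.
Mn²⁺ is present, so GorS is inactive.
Norleucine is present, so RudF is active.
No repressor is bound and RudF is active, so *cilV* is transcribed.
→ *cilV* is ON.
Zn²⁺ is present, so MorD is inactive.
With no repressor bound, *temA* is transcribed.
→ *temA* is ON.
Co²⁺ is present, so QilX is active.
Itaconate is absent, so JalQ is inactive.
No repressor is bound and QilX is active, so *haxF* is transcribed.
→ *haxF* is ON.
4 of the 4 genes are transcribed.

4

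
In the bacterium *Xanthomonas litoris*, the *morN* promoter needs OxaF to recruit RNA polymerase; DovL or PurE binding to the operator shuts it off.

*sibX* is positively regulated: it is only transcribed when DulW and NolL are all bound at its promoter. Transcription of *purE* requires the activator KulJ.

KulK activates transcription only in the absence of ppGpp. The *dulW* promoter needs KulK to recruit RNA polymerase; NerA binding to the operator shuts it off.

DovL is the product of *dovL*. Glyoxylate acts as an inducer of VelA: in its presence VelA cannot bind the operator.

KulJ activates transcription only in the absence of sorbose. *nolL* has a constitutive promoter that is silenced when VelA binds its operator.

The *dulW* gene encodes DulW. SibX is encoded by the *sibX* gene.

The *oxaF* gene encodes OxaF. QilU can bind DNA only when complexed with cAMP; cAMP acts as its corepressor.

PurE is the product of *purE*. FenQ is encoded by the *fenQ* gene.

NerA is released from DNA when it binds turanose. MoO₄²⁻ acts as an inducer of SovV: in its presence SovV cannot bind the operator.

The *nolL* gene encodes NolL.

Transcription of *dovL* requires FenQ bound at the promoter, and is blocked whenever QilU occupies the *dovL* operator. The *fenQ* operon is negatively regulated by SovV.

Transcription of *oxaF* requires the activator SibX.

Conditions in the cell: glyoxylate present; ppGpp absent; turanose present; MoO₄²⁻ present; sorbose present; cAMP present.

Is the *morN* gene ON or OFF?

Turanose is present, so NerA is inactive.
ppGpp is absent, so KulK is active.
No repressor is bound and KulK is active, so *dulW* is transcribed.
So DulW is produced and active.
Glyoxylate is present, so VelA is inactive.
With no repressor bound, *nolL* is transcribed.
So NolL is produced and active.
No repressor is bound and DulW and NolL are active, so *sibX* is transcribed.
So SibX is produced and active.
No repressor is bound and SibX is active, so *oxaF* is transcribed.
So OxaF is produced and active.
MoO₄²⁻ is present, so SovV is inactive.
With no repressor bound, *fenQ* is transcribed.
So FenQ is produced and active.
cAMP is present, so QilU is active.
With repressor QilU bound, *dovL* is not transcribed.
So DovL is not produced.
Sorbose is present, so KulJ is inactive.
Required activator KulJ is absent, so *purE* is not transcribed.
So PurE is not produced.
No repressor is bound and OxaF is active, so *morN* is transcribed.

ON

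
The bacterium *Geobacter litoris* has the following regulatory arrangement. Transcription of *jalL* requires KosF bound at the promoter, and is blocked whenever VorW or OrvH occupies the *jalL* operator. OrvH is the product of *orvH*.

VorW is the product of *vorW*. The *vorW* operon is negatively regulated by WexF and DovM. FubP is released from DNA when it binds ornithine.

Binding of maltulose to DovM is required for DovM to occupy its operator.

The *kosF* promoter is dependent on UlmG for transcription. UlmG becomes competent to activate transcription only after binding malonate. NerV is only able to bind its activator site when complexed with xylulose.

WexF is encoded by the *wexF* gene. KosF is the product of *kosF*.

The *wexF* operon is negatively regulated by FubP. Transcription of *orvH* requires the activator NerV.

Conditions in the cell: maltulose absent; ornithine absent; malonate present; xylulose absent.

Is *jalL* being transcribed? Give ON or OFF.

Malonate is present, so UlmG is active.
No repressor is bound and UlmG is active, so *kosF* is transcribed.
So KosF is produced and active.
Ornithine is absent, so FubP is active.
With repressor FubP bound, *wexF* is not transcribed.
So WexF is not produced.
Maltulose is absent, so DovM is inactive.
With no repressor bound, *vorW* is transcribed.
So VorW is produced and active.
Xylulose is absent, so NerV is inactive.
Required activator NerV is absent, so *orvH* is not transcribed.
So OrvH is not produced.
With repressor VorW bound, *jalL* is not transcribed.

OFF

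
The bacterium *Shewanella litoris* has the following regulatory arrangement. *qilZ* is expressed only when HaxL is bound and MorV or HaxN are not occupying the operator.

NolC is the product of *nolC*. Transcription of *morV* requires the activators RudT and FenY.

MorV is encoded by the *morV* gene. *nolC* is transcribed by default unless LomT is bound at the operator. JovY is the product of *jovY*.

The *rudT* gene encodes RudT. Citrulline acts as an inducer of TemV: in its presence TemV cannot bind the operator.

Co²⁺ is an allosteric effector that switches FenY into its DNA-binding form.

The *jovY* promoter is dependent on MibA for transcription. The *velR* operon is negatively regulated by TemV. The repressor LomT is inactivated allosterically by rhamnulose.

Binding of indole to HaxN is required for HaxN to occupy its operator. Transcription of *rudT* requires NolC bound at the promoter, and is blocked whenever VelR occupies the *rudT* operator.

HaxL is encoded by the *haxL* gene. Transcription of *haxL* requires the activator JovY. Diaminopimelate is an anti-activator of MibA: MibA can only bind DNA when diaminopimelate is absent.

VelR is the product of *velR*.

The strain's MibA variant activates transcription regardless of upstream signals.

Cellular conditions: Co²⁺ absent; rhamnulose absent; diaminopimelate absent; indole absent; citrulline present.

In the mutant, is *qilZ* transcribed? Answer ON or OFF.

MibA is constitutively active in this strain.
No repressor is bound and MibA is active, so *jovY* is transcribed.
So JovY is produced and active.
No repressor is bound and JovY is active, so *haxL* is transcribed.
So HaxL is produced and active.
Citrulline is present, so TemV is inactive.
With no repressor bound, *velR* is transcribed.
So VelR is produced and active.
Rhamnulose is absent, so LomT is active.
With repressor LomT bound, *nolC* is not transcribed.
So NolC is not produced.
With repressor VelR bound, *rudT* is not transcribed.
So RudT is not produced.
Co²⁺ is absent, so FenY is inactive.
Required activator RudT is absent, so *morV* is not transcribed.
So MorV is not produced.
Indole is absent, so HaxN is inactive.
No repressor is bound and HaxL is active, so *qilZ* is transcribed.

ON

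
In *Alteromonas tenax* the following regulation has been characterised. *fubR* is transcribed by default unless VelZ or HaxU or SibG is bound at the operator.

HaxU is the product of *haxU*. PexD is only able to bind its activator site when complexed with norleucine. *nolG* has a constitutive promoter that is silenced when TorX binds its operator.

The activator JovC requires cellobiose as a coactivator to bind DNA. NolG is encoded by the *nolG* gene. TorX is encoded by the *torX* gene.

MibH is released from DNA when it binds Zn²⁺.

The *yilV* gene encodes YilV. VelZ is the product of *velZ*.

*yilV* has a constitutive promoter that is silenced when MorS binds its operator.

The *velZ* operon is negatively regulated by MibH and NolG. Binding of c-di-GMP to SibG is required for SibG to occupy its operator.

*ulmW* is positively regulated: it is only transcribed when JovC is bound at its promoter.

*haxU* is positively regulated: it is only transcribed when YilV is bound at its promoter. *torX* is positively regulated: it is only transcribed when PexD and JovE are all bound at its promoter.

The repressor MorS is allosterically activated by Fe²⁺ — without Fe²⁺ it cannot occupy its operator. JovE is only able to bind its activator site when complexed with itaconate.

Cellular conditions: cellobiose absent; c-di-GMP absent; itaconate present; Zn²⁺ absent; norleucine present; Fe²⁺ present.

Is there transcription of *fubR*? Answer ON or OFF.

Zn²⁺ is absent, so MibH is active.
Norleucine is present, so PexD is active.
Itaconate is present, so JovE is active.
No repressor is bound and PexD and JovE are active, so *torX* is transcribed.
So TorX is produced and active.
With repressor TorX bound, *nolG* is not transcribed.
So NolG is not produced.
With repressor MibH bound, *velZ* is not transcribed.
So VelZ is not produced.
Fe²⁺ is present, so MorS is active.
With repressor MorS bound, *yilV* is not transcribed.
So YilV is not produced.
Required activator YilV is absent, so *haxU* is not transcribed.
So HaxU is not produced.
c-di-GMP is absent, so SibG is inactive.
With no repressor bound, *fubR* is transcribed.

ON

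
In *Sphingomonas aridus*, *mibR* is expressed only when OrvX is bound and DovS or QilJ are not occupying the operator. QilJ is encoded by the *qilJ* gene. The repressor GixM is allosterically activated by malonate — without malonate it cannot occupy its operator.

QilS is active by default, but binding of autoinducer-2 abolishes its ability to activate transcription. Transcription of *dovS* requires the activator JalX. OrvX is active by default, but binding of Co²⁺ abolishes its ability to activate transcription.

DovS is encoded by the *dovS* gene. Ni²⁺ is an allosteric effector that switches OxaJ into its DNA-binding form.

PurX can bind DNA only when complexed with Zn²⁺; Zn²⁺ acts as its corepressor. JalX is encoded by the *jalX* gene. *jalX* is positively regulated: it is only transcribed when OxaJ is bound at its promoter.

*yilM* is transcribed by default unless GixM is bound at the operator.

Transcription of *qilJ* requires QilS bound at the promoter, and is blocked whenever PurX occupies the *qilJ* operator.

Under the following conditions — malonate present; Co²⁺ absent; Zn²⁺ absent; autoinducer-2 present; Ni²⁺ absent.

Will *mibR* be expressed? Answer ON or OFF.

ON

Ni²⁺ is absent, so OxaJ is inactive.
Required activator OxaJ is absent, so *jalX* is not transcribed.
So JalX is not produced.
Required activator JalX is absent, so *dovS* is not transcribed.
So DovS is not produced.
Co²⁺ is absent, so OrvX is active.
Autoinducer-2 is present, so QilS is inactive.
Zn²⁺ is absent, so PurX is inactive.
Required activator QilS is absent, so *qilJ* is not transcribed.
So QilJ is not produced.
No repressor is bound and OrvX is active, so *mibR* is transcribed.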